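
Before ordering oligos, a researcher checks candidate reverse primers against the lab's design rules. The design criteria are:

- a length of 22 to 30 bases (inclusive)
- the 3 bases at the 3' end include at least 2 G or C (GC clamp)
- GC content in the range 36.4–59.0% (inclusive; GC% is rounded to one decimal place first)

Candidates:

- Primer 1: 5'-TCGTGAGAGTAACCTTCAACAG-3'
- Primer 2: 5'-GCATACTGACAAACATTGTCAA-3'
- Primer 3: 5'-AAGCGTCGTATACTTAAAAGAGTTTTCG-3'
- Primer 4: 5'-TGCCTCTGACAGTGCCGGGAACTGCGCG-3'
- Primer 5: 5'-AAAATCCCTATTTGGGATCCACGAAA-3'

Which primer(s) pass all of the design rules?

Primer 1 (22 nt, A=7 T=5 G=5 C=5): length 22 ✓; 3' end CAG has 2 G/C ✓; GC 10/22 = 45.5% ✓ — passes.
Primer 2 (22 nt, A=9 T=5 G=3 C=5): length 22 ✓; 3' end CAA has 1 G/C, need ≥2 ✗; GC 8/22 = 36.4% ✓ — fails.
Primer 3 (28 nt, A=9 T=9 G=6 C=4): length 28 ✓; 3' end TCG has 2 G/C ✓; GC 10/28 = 35.7%, outside 36.4–59.0% ✗ — fails.
Primer 4 (28 nt, A=4 T=5 G=10 C=9): length 28 ✓; 3' end GCG has 3 G/C ✓; GC 19/28 = 67.9%, outside 36.4–59.0% ✗ — fails.
Primer 5 (26 nt, A=10 T=6 G=4 C=6): length 26 ✓; 3' end AAA has 0 G/C, need ≥2 ✗; GC 10/26 = 38.5% ✓ — fails.

Primer 1 only.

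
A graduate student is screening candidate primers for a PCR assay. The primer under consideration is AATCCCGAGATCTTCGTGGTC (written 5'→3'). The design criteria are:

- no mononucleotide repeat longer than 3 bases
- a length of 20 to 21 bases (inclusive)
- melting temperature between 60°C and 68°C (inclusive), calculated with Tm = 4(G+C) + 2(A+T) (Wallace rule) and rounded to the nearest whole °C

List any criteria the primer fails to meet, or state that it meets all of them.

Meets all criteria.

Base counts: A=4, T=6, G=5, C=6 (length 21).
homopolymer run: longest run = 3 ✓
length: length 21 ✓
Tm: Tm = 2·10 + 4·11 = 64°C ✓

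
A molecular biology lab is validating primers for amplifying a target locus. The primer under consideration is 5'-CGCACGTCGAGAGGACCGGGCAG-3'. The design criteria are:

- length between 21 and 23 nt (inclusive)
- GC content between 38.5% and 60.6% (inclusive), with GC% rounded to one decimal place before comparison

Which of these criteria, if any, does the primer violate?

Base counts: A=5, T=1, G=10, C=7 (length 23).
length: length 23 ✓
GC content: GC 17/23 = 73.9%, outside 38.5–60.6% ✗

Fails: GC content.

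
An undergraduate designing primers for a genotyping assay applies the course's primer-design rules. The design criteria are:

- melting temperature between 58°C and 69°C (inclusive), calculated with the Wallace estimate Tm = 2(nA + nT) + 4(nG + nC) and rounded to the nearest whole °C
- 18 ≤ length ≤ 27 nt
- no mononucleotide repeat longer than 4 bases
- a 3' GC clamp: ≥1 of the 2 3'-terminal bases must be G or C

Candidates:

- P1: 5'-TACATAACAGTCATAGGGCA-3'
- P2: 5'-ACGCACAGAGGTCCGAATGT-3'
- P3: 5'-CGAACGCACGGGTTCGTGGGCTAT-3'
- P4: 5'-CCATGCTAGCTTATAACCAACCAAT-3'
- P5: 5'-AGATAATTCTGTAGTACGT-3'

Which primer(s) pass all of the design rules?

P2 only.

P1 (20 nt, A=8 T=4 G=4 C=4): Tm = 2·12 + 4·8 = 56°C, outside 58–69°C ✗; length 20 ✓; longest run = 3 ✓; 3' end CA has 1 G/C ✓ — fails.
P2 (20 nt, A=6 T=3 G=6 C=5): Tm = 2·9 + 4·11 = 62°C ✓; length 20 ✓; longest run = 2 ✓; 3' end GT has 1 G/C ✓ — passes.
P3 (24 nt, A=4 T=5 G=9 C=6): Tm = 2·9 + 4·15 = 78°C, outside 58–69°C ✗; length 24 ✓; longest run = 3 ✓; 3' end AT has 0 G/C, need ≥1 ✗ — fails.
P4 (25 nt, A=9 T=6 G=2 C=8): Tm = 2·15 + 4·10 = 70°C, outside 58–69°C ✗; length 25 ✓; longest run = 2 ✓; 3' end AT has 0 G/C, need ≥1 ✗ — fails.
P5 (19 nt, A=6 T=7 G=4 C=2): Tm = 2·13 + 4·6 = 50°C, outside 58–69°C ✗; length 19 ✓; longest run = 2 ✓; 3' end GT has 1 G/C ✓ — fails.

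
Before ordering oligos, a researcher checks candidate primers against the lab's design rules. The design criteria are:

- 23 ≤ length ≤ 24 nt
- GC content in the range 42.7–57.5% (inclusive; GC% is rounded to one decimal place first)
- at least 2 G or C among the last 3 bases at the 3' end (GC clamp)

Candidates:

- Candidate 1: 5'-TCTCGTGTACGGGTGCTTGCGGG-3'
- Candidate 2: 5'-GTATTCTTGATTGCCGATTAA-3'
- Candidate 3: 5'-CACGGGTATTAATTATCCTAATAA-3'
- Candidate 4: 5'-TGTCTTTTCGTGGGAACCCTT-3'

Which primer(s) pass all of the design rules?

None of the candidates satisfy all criteria.

Candidate 1 (23 nt, A=1 T=7 G=10 C=5): length 23 ✓; GC 15/23 = 65.2%, outside 42.7–57.5% ✗; 3' end GGG has 3 G/C ✓ — fails.
Candidate 2 (21 nt, A=5 T=9 G=4 C=3): length 21, outside 23–24 ✗; GC 7/21 = 33.3%, outside 42.7–57.5% ✗; 3' end TAA has 0 G/C, need ≥2 ✗ — fails.
Candidate 3 (24 nt, A=9 T=8 G=3 C=4): length 24 ✓; GC 7/24 = 29.2%, outside 42.7–57.5% ✗; 3' end TAA has 0 G/C, need ≥2 ✗ — fails.
Candidate 4 (21 nt, A=2 T=9 G=5 C=5): length 21, outside 23–24 ✗; GC 10/21 = 47.6% ✓; 3' end CTT has 1 G/C, need ≥2 ✗ — fails.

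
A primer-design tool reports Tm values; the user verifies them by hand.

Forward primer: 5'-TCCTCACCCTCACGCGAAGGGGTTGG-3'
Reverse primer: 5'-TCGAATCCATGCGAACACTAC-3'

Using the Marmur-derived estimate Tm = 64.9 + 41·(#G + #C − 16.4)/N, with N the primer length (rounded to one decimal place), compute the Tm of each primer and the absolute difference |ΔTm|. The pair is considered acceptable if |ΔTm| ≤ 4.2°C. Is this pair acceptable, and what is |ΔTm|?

Forward: G+C = 17, N = 26 → Tm = 64.9 + 41·(17 − 16.4)/26 = 65.8°C.
Reverse: G+C = 10, N = 21 → Tm = 64.9 + 41·(10 − 16.4)/21 = 52.4°C.
|ΔTm| = |65.8 − 52.4| = 13.4°C, > 4.2°C.

|ΔTm| = 13.4°C; the pair is not acceptable.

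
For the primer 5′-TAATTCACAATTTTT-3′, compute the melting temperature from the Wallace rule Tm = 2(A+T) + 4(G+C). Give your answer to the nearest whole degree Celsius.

34°C

Base counts: A=5, T=8, G=0, C=2 (length 15).
Tm = 2·(5+8) + 4·(0+2) = 2·13 + 4·2 = 26 + 8 = 34°C.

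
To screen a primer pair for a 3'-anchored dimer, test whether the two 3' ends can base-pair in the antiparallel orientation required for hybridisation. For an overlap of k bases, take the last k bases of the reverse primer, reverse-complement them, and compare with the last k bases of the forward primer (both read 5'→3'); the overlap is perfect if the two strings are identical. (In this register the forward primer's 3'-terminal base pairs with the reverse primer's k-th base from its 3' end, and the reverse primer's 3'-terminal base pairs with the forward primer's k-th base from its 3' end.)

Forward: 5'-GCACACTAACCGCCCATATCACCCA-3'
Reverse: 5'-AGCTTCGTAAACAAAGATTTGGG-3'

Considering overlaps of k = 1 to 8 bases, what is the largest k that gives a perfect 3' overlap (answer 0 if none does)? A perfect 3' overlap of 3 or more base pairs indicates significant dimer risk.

Last 8 bases (5'→3') — forward …ATCACCCA, reverse …GATTTGGG.
Reverse complement of the reverse primer's last 8 bases: CCCAAATC; its first k bases are the reverse complement of the reverse primer's last k bases, so a perfect k-base overlap needs the forward primer's last k bases to equal them.
Comparing (forward last k vs required): k=1: A vs C ✗; k=2: CA vs CC ✗; k=3: CCA vs CCC ✗; k=4: CCCA vs CCCA ✓; k=5: ACCCA vs CCCAA ✗; k=6: CACCCA vs CCCAAA ✗; k=7: TCACCCA vs CCCAAAT ✗; k=8: ATCACCCA vs CCCAAATC ✗.
Only k = 4 is perfect, so the longest perfect 3' overlap is 4.

Longest perfect overlap: 4 complementary base pairs; significant dimer risk (threshold 3).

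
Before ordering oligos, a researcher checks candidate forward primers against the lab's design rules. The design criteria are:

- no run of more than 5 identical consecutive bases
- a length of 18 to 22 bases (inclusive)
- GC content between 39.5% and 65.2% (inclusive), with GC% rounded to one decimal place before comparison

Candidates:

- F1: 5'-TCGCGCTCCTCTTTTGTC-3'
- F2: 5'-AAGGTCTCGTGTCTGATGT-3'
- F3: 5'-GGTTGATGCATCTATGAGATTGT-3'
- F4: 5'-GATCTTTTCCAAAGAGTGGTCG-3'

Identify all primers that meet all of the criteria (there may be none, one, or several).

F1 (18 nt, A=0 T=8 G=3 C=7): longest run = 4 ✓; length 18 ✓; GC 10/18 = 55.6% ✓ — passes.
F2 (19 nt, A=3 T=7 G=6 C=3): longest run = 2 ✓; length 19 ✓; GC 9/19 = 47.4% ✓ — passes.
F3 (23 nt, A=5 T=9 G=7 C=2): longest run = 2 ✓; length 23, outside 18–22 ✗; GC 9/23 = 39.1%, outside 39.5–65.2% ✗ — fails.
F4 (22 nt, A=5 T=7 G=6 C=4): longest run = 4 ✓; length 22 ✓; GC 10/22 = 45.5% ✓ — passes.

F1, F2 and F4.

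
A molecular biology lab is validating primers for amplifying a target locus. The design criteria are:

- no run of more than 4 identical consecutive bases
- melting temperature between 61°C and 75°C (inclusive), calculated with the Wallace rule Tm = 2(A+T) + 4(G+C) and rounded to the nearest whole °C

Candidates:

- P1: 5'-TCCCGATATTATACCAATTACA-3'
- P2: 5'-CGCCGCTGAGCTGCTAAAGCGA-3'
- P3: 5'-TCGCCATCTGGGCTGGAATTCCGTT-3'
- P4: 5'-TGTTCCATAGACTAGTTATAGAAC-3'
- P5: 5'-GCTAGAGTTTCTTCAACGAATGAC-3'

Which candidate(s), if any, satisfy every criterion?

P1 (22 nt, A=8 T=7 G=1 C=6): longest run = 3 ✓; Tm = 2·15 + 4·7 = 58°C, outside 61–75°C ✗ — fails.
P2 (22 nt, A=5 T=3 G=7 C=7): longest run = 3 ✓; Tm = 2·8 + 4·14 = 72°C ✓ — passes.
P3 (25 nt, A=3 T=8 G=7 C=7): longest run = 3 ✓; Tm = 2·11 + 4·14 = 78°C, outside 61–75°C ✗ — fails.
P4 (24 nt, A=8 T=8 G=4 C=4): longest run = 2 ✓; Tm = 2·16 + 4·8 = 64°C ✓ — passes.
P5 (24 nt, A=7 T=7 G=5 C=5): longest run = 3 ✓; Tm = 2·14 + 4·10 = 68°C ✓ — passes.

P2, P4 and P5.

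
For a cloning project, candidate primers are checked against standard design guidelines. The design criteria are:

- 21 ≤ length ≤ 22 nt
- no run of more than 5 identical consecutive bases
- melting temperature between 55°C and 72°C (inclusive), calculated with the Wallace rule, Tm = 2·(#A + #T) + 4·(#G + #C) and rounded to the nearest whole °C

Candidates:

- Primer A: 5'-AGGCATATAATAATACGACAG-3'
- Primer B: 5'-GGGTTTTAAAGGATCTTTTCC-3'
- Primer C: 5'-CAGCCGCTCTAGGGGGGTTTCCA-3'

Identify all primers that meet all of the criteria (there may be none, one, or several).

Primer A (21 nt, A=10 T=4 G=4 C=3): length 21 ✓; longest run = 2 ✓; Tm = 2·14 + 4·7 = 56°C ✓ — passes.
Primer B (21 nt, A=4 T=9 G=5 C=3): length 21 ✓; longest run = 4 ✓; Tm = 2·13 + 4·8 = 58°C ✓ — passes.
Primer C (23 nt, A=3 T=5 G=8 C=7): length 23, outside 21–22 ✗; longest run = 6, exceeds 5 ✗; Tm = 2·8 + 4·15 = 76°C, outside 55–72°C ✗ — fails.

Primer A and Primer B.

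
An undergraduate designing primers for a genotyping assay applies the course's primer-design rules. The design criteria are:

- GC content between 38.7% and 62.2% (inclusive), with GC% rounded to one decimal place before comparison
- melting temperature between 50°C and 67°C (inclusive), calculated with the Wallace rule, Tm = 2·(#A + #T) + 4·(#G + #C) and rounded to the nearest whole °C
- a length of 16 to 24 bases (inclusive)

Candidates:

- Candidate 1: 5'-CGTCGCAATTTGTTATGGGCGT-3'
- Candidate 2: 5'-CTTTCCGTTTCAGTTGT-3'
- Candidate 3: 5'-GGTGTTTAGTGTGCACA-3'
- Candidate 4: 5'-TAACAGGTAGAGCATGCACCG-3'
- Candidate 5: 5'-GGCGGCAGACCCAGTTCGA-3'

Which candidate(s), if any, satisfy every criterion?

Candidate 1, Candidate 3 and Candidate 4.

Candidate 1 (22 nt, A=3 T=8 G=7 C=4): GC 11/22 = 50.0% ✓; Tm = 2·11 + 4·11 = 66°C ✓; length 22 ✓ — passes.
Candidate 2 (17 nt, A=1 T=9 G=3 C=4): GC 7/17 = 41.2% ✓; Tm = 2·10 + 4·7 = 48°C, outside 50–67°C ✗; length 17 ✓ — fails.
Candidate 3 (17 nt, A=3 T=6 G=6 C=2): GC 8/17 = 47.1% ✓; Tm = 2·9 + 4·8 = 50°C ✓; length 17 ✓ — passes.
Candidate 4 (21 nt, A=7 T=3 G=6 C=5): GC 11/21 = 52.4% ✓; Tm = 2·10 + 4·11 = 64°C ✓; length 21 ✓ — passes.
Candidate 5 (19 nt, A=4 T=2 G=7 C=6): GC 13/19 = 68.4%, outside 38.7–62.2% ✗; Tm = 2·6 + 4·13 = 64°C ✓; length 19 ✓ — fails.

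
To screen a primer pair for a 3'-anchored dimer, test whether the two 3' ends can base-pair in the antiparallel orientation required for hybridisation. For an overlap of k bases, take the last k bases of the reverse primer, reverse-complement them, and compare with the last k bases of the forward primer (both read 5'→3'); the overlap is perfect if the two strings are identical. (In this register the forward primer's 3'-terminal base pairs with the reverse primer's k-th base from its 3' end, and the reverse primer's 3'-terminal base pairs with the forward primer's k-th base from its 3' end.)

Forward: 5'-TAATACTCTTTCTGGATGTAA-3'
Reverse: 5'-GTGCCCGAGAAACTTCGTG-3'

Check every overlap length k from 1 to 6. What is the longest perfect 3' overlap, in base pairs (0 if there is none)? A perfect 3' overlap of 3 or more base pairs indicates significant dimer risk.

Longest perfect overlap: 0 complementary base pairs; below the dimer-risk threshold (threshold 3).

Last 6 bases (5'→3') — forward …ATGTAA, reverse …TTCGTG.
Reverse complement of the reverse primer's last 6 bases: CACGAA; its first k bases are the reverse complement of the reverse primer's last k bases, so a perfect k-base overlap needs the forward primer's last k bases to equal them.
Comparing (forward last k vs required): k=1: A vs C ✗; k=2: AA vs CA ✗; k=3: TAA vs CAC ✗; k=4: GTAA vs CACG ✗; k=5: TGTAA vs CACGA ✗; k=6: ATGTAA vs CACGAA ✗.
No overlap length from 1 to 6 is perfect, so the longest perfect 3' overlap is 0.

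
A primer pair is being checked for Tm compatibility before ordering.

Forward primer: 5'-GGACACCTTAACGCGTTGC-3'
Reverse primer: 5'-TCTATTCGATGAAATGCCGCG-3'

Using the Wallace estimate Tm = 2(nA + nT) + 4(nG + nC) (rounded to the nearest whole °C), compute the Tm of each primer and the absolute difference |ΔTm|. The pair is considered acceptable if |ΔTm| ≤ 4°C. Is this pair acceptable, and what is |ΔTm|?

Forward: A=4 T=4 G=5 C=6 → Tm = 2·8 + 4·11 = 60°C.
Reverse: A=5 T=6 G=5 C=5 → Tm = 2·11 + 4·10 = 62°C.
|ΔTm| = |60 − 62| = 2°C, ≤ 4°C.

|ΔTm| = 2°C; the pair is acceptable.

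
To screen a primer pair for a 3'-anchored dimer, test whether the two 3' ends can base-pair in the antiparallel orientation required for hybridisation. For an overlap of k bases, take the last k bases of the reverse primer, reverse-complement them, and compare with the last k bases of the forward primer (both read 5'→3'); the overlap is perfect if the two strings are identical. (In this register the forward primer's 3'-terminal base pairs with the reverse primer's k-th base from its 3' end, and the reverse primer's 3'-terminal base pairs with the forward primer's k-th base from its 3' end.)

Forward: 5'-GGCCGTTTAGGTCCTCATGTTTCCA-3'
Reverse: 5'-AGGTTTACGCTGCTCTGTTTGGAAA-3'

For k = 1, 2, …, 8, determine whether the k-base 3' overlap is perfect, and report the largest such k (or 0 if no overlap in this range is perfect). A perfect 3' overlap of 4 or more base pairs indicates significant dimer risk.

Last 8 bases (5'→3') — forward …TGTTTCCA, reverse …TTTGGAAA.
Reverse complement of the reverse primer's last 8 bases: TTTCCAAA; its first k bases are the reverse complement of the reverse primer's last k bases, so a perfect k-base overlap needs the forward primer's last k bases to equal them.
Comparing (forward last k vs required): k=1: A vs T ✗; k=2: CA vs TT ✗; k=3: CCA vs TTT ✗; k=4: TCCA vs TTTC ✗; k=5: TTCCA vs TTTCC ✗; k=6: TTTCCA vs TTTCCA ✓; k=7: GTTTCCA vs TTTCCAA ✗; k=8: TGTTTCCA vs TTTCCAAA ✗.
Only k = 6 is perfect, so the longest perfect 3' overlap is 6.

Longest perfect overlap: 6 complementary base pairs; significant dimer risk (threshold 4).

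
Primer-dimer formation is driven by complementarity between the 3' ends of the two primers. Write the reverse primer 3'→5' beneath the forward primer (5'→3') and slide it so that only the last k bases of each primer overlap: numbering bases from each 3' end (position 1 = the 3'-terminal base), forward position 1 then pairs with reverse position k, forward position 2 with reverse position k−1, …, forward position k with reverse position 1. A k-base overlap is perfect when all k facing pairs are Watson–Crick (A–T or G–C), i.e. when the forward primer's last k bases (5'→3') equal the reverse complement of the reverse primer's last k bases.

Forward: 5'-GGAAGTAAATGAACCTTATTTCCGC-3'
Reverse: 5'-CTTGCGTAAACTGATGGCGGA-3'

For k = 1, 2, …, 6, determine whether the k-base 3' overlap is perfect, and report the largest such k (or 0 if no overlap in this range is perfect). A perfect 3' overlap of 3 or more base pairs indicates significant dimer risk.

Last 6 bases (5'→3') — forward …TTCCGC, reverse …GGCGGA.
Reverse complement of the reverse primer's last 6 bases: TCCGCC; its first k bases are the reverse complement of the reverse primer's last k bases, so a perfect k-base overlap needs the forward primer's last k bases to equal them.
Comparing (forward last k vs required): k=1: C vs T ✗; k=2: GC vs TC ✗; k=3: CGC vs TCC ✗; k=4: CCGC vs TCCG ✗; k=5: TCCGC vs TCCGC ✓; k=6: TTCCGC vs TCCGCC ✗.
Only k = 5 is perfect, so the longest perfect 3' overlap is 5.

Longest perfect overlap: 5 complementary base pairs; significant dimer risk (threshold 3).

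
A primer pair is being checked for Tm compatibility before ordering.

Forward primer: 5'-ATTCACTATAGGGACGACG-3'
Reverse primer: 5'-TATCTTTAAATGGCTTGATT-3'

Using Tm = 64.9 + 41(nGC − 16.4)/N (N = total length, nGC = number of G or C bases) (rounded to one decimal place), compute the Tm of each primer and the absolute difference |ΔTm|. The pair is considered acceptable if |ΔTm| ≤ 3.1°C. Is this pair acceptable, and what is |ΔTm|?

|ΔTm| = 7.4°C; the pair is not acceptable.

Forward: G+C = 9, N = 19 → Tm = 64.9 + 41·(9 − 16.4)/19 = 48.9°C.
Reverse: G+C = 5, N = 20 → Tm = 64.9 + 41·(5 − 16.4)/20 = 41.5°C.
|ΔTm| = |48.9 − 41.5| = 7.4°C, > 3.1°C.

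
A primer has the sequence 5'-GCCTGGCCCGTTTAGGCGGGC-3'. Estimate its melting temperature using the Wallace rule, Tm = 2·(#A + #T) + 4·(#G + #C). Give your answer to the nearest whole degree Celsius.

Base counts: A=1, T=4, G=9, C=7 (length 21).
Tm = 2·(1+4) + 4·(9+7) = 2·5 + 4·16 = 10 + 64 = 74°C.

74°C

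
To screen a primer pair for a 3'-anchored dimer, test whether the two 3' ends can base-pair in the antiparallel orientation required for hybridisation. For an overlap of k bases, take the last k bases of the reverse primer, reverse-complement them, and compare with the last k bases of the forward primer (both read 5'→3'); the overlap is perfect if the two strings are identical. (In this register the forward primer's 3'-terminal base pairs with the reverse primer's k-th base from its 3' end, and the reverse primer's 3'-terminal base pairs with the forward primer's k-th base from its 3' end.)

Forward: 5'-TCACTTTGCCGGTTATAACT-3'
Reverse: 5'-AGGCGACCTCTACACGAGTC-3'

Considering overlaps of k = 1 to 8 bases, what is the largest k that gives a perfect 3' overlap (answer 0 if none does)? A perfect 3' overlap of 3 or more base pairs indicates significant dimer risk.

Longest perfect overlap: 0 complementary base pairs; below the dimer-risk threshold (threshold 3).

Last 8 bases (5'→3') — forward …TTATAACT, reverse …CACGAGTC.
Reverse complement of the reverse primer's last 8 bases: GACTCGTG; its first k bases are the reverse complement of the reverse primer's last k bases, so a perfect k-base overlap needs the forward primer's last k bases to equal them.
Comparing (forward last k vs required): k=1: T vs G ✗; k=2: CT vs GA ✗; k=3: ACT vs GAC ✗; k=4: AACT vs GACT ✗; k=5: TAACT vs GACTC ✗; k=6: ATAACT vs GACTCG ✗; k=7: TATAACT vs GACTCGT ✗; k=8: TTATAACT vs GACTCGTG ✗.
No overlap length from 1 to 8 is perfect, so the longest perfect 3' overlap is 0.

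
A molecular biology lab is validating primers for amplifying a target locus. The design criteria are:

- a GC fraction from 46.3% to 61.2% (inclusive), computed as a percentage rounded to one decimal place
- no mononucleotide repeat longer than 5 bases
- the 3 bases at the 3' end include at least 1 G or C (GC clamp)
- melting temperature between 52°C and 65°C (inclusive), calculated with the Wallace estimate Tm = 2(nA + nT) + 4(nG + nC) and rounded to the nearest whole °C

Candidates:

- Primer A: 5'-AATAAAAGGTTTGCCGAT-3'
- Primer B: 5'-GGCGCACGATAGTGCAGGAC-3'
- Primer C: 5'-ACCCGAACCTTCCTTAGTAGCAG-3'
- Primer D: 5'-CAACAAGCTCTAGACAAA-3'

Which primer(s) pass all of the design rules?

Primer A (18 nt, A=7 T=5 G=4 C=2): GC 6/18 = 33.3%, outside 46.3–61.2% ✗; longest run = 4 ✓; 3' end GAT has 1 G/C ✓; Tm = 2·12 + 4·6 = 48°C, outside 52–65°C ✗ — fails.
Primer B (20 nt, A=5 T=2 G=8 C=5): GC 13/20 = 65.0%, outside 46.3–61.2% ✗; longest run = 2 ✓; 3' end GAC has 2 G/C ✓; Tm = 2·7 + 4·13 = 66°C, outside 52–65°C ✗ — fails.
Primer C (23 nt, A=6 T=5 G=4 C=8): GC 12/23 = 52.2% ✓; longest run = 3 ✓; 3' end CAG has 2 G/C ✓; Tm = 2·11 + 4·12 = 70°C, outside 52–65°C ✗ — fails.
Primer D (18 nt, A=9 T=2 G=2 C=5): GC 7/18 = 38.9%, outside 46.3–61.2% ✗; longest run = 3 ✓; 3' end AAA has 0 G/C, need ≥1 ✗; Tm = 2·11 + 4·7 = 50°C, outside 52–65°C ✗ — fails.

None of the candidates satisfy all criteria.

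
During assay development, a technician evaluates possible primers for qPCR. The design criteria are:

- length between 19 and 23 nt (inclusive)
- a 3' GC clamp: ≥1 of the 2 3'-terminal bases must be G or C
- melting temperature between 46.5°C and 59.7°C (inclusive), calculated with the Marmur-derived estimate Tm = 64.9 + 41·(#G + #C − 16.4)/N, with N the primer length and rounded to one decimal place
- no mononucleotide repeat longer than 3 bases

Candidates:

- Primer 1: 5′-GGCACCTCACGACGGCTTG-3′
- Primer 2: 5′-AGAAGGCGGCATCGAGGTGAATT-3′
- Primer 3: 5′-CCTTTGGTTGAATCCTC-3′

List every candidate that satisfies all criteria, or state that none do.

Primer 1 only.

Primer 1 (19 nt, A=3 T=3 G=6 C=7): length 19 ✓; 3' end TG has 1 G/C ✓; Tm = 64.9 + 41·(13 − 16.4)/19 = 57.6°C ✓; longest run = 2 ✓ — passes.
Primer 2 (23 nt, A=7 T=4 G=9 C=3): length 23 ✓; 3' end TT has 0 G/C, need ≥1 ✗; Tm = 64.9 + 41·(12 − 16.4)/23 = 57.1°C ✓; longest run = 2 ✓ — fails.
Primer 3 (17 nt, A=2 T=7 G=3 C=5): length 17, outside 19–23 ✗; 3' end TC has 1 G/C ✓; Tm = 64.9 + 41·(8 − 16.4)/17 = 44.6°C, outside 46.5–59.7°C ✗; longest run = 3 ✓ — fails.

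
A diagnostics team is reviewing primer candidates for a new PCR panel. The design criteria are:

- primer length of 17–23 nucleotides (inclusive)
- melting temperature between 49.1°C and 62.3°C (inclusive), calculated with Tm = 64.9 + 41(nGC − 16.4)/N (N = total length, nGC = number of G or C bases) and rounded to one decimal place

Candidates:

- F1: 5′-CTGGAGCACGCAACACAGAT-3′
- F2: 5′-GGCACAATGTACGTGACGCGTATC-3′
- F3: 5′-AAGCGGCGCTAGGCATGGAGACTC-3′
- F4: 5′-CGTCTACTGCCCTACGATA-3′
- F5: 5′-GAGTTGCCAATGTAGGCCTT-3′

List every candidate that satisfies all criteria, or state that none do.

F1 (20 nt, A=7 T=2 G=5 C=6): length 20 ✓; Tm = 64.9 + 41·(11 − 16.4)/20 = 53.8°C ✓ — passes.
F2 (24 nt, A=6 T=5 G=7 C=6): length 24, outside 17–23 ✗; Tm = 64.9 + 41·(13 − 16.4)/24 = 59.1°C ✓ — fails.
F3 (24 nt, A=6 T=3 G=9 C=6): length 24, outside 17–23 ✗; Tm = 64.9 + 41·(15 − 16.4)/24 = 62.5°C, outside 49.1–62.3°C ✗ — fails.
F4 (19 nt, A=4 T=5 G=3 C=7): length 19 ✓; Tm = 64.9 + 41·(10 − 16.4)/19 = 51.1°C ✓ — passes.
F5 (20 nt, A=4 T=6 G=6 C=4): length 20 ✓; Tm = 64.9 + 41·(10 − 16.4)/20 = 51.8°C ✓ — passes.

F1, F4 and F5.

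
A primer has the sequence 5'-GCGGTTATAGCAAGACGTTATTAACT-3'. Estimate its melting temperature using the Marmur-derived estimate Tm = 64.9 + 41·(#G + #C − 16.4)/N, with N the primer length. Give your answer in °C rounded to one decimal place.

Base counts: A=8, T=8, G=6, C=4; G+C = 10, N = 26.
Tm = 64.9 + 41·(10 − 16.4)/26 = 64.9 + -262.40/26 = 54.8°C.

54.8°C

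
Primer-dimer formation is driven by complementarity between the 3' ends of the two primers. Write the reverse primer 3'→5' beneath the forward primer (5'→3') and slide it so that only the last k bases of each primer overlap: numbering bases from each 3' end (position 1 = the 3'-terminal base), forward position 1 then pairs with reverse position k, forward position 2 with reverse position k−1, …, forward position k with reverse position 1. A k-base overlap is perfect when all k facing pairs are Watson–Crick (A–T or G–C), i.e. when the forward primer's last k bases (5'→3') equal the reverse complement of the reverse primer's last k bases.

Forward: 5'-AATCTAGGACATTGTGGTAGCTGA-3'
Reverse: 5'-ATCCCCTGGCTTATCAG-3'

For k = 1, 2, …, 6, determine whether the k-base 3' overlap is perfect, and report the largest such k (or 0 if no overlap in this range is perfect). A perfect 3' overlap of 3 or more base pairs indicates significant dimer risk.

Longest perfect overlap: 4 complementary base pairs; significant dimer risk (threshold 3).

Last 6 bases (5'→3') — forward …AGCTGA, reverse …TATCAG.
Reverse complement of the reverse primer's last 6 bases: CTGATA; its first k bases are the reverse complement of the reverse primer's last k bases, so a perfect k-base overlap needs the forward primer's last k bases to equal them.
Comparing (forward last k vs required): k=1: A vs C ✗; k=2: GA vs CT ✗; k=3: TGA vs CTG ✗; k=4: CTGA vs CTGA ✓; k=5: GCTGA vs CTGAT ✗; k=6: AGCTGA vs CTGATA ✗.
Only k = 4 is perfect, so the longest perfect 3' overlap is 4.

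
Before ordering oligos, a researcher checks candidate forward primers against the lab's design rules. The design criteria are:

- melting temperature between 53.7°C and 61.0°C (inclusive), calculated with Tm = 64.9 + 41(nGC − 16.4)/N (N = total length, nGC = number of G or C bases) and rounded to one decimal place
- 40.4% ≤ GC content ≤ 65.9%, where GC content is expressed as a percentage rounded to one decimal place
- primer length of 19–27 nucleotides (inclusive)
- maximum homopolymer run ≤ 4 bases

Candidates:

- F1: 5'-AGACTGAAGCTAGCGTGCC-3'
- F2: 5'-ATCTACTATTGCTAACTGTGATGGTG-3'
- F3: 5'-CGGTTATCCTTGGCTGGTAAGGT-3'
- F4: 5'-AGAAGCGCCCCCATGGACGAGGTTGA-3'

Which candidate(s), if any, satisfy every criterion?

F1 (19 nt, A=5 T=3 G=6 C=5): Tm = 64.9 + 41·(11 − 16.4)/19 = 53.2°C, outside 53.7–61.0°C ✗; GC 11/19 = 57.9% ✓; length 19 ✓; longest run = 2 ✓ — fails.
F2 (26 nt, A=6 T=10 G=6 C=4): Tm = 64.9 + 41·(10 − 16.4)/26 = 54.8°C ✓; GC 10/26 = 38.5%, outside 40.4–65.9% ✗; length 26 ✓; longest run = 2 ✓ — fails.
F3 (23 nt, A=3 T=8 G=8 C=4): Tm = 64.9 + 41·(12 − 16.4)/23 = 57.1°C ✓; GC 12/23 = 52.2% ✓; length 23 ✓; longest run = 2 ✓ — passes.
F4 (26 nt, A=7 T=3 G=9 C=7): Tm = 64.9 + 41·(16 − 16.4)/26 = 64.3°C, outside 53.7–61.0°C ✗; GC 16/26 = 61.5% ✓; length 26 ✓; longest run = 5, exceeds 4 ✗ — fails.

F3 only.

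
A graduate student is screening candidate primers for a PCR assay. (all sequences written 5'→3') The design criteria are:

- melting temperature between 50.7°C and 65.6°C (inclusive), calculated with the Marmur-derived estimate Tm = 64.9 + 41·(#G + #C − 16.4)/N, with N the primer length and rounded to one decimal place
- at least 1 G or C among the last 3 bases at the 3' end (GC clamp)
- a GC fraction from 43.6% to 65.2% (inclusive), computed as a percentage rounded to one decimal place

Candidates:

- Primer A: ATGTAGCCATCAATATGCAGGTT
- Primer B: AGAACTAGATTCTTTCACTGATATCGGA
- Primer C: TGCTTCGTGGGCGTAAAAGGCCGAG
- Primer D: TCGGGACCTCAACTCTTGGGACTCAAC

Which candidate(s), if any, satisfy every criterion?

Primer A (23 nt, A=7 T=7 G=5 C=4): Tm = 64.9 + 41·(9 − 16.4)/23 = 51.7°C ✓; 3' end GTT has 1 G/C ✓; GC 9/23 = 39.1%, outside 43.6–65.2% ✗ — fails.
Primer B (28 nt, A=9 T=9 G=5 C=5): Tm = 64.9 + 41·(10 − 16.4)/28 = 55.5°C ✓; 3' end GGA has 2 G/C ✓; GC 10/28 = 35.7%, outside 43.6–65.2% ✗ — fails.
Primer C (25 nt, A=5 T=5 G=10 C=5): Tm = 64.9 + 41·(15 − 16.4)/25 = 62.6°C ✓; 3' end GAG has 2 G/C ✓; GC 15/25 = 60.0% ✓ — passes.
Primer D (27 nt, A=6 T=6 G=6 C=9): Tm = 64.9 + 41·(15 − 16.4)/27 = 62.8°C ✓; 3' end AAC has 1 G/C ✓; GC 15/27 = 55.6% ✓ — passes.

Primer C and Primer D.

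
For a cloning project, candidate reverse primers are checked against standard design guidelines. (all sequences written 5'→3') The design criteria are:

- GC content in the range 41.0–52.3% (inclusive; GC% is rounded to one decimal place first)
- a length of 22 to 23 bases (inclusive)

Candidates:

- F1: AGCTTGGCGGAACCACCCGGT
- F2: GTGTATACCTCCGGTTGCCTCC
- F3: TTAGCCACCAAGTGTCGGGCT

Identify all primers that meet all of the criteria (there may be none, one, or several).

None of the candidates satisfy all criteria.

F1 (21 nt, A=4 T=3 G=7 C=7): GC 14/21 = 66.7%, outside 41.0–52.3% ✗; length 21, outside 22–23 ✗ — fails.
F2 (22 nt, A=2 T=7 G=5 C=8): GC 13/22 = 59.1%, outside 41.0–52.3% ✗; length 22 ✓ — fails.
F3 (21 nt, A=4 T=5 G=6 C=6): GC 12/21 = 57.1%, outside 41.0–52.3% ✗; length 21, outside 22–23 ✗ — fails.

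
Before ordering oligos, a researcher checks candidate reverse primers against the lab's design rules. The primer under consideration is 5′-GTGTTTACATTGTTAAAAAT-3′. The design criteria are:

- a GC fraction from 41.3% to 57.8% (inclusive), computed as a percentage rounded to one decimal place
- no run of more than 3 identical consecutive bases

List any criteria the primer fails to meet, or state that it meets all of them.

Fails: GC content, homopolymer run.

Base counts: A=7, T=9, G=3, C=1 (length 20).
GC content: GC 4/20 = 20.0%, outside 41.3–57.8% ✗
homopolymer run: longest run = 5, exceeds 3 ✗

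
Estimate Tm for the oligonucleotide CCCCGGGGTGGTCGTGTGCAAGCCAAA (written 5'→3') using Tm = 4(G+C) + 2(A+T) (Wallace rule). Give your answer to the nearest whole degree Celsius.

Base counts: A=5, T=4, G=10, C=8 (length 27).
Tm = 2·(5+4) + 4·(10+8) = 2·9 + 4·18 = 18 + 72 = 90°C.

90°C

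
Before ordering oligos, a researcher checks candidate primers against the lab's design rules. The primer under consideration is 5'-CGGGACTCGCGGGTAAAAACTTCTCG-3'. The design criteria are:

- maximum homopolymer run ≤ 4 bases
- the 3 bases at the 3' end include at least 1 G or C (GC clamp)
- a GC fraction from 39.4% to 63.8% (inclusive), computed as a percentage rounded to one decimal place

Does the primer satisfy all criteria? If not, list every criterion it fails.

Base counts: A=6, T=5, G=8, C=7 (length 26).
homopolymer run: longest run = 5, exceeds 4 ✗
GC clamp: 3' end TCG has 2 G/C ✓
GC content: GC 15/26 = 57.7% ✓

Fails: homopolymer run.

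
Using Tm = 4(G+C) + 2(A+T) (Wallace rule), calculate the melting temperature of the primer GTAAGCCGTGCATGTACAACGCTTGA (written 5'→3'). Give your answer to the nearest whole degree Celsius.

Base counts: A=7, T=6, G=7, C=6 (length 26).
Tm = 2·(7+6) + 4·(7+6) = 2·13 + 4·13 = 26 + 52 = 78°C.

78°C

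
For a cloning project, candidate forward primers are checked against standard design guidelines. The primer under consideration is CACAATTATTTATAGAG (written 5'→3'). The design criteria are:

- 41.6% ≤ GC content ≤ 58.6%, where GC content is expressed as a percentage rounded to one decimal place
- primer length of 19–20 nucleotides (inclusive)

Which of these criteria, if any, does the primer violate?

Fails: GC content, length.

Base counts: A=7, T=6, G=2, C=2 (length 17).
GC content: GC 4/17 = 23.5%, outside 41.6–58.6% ✗
length: length 17, outside 19–20 ✗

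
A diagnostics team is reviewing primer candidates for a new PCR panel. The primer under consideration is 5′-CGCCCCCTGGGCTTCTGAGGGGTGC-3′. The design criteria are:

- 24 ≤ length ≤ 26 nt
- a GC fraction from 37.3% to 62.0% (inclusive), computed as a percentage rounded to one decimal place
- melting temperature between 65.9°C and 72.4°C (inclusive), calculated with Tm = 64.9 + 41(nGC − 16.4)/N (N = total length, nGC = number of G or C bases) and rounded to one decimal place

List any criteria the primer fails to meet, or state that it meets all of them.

Base counts: A=1, T=5, G=10, C=9 (length 25).
length: length 25 ✓
GC content: GC 19/25 = 76.0%, outside 37.3–62.0% ✗
Tm: Tm = 64.9 + 41·(19 − 16.4)/25 = 69.2°C ✓

Fails: GC content.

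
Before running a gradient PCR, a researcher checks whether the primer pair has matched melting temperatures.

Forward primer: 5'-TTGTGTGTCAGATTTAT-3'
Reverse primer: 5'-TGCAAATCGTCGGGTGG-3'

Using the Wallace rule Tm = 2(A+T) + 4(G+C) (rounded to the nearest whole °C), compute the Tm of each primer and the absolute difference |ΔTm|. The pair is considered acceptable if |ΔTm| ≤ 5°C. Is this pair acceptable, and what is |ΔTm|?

|ΔTm| = 10°C; the pair is not acceptable.

Forward: A=3 T=9 G=4 C=1 → Tm = 2·12 + 4·5 = 44°C.
Reverse: A=3 T=4 G=7 C=3 → Tm = 2·7 + 4·10 = 54°C.
|ΔTm| = |44 − 54| = 10°C, > 5°C.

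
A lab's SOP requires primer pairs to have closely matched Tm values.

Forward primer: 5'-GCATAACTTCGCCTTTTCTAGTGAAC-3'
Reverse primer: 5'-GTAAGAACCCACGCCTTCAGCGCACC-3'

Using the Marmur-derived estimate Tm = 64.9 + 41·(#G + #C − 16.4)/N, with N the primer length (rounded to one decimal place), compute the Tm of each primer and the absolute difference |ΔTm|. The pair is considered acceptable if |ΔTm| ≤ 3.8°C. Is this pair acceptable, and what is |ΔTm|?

Forward: G+C = 11, N = 26 → Tm = 64.9 + 41·(11 − 16.4)/26 = 56.4°C.
Reverse: G+C = 16, N = 26 → Tm = 64.9 + 41·(16 − 16.4)/26 = 64.3°C.
|ΔTm| = |56.4 − 64.3| = 7.9°C, > 3.8°C.

|ΔTm| = 7.9°C; the pair is not acceptable.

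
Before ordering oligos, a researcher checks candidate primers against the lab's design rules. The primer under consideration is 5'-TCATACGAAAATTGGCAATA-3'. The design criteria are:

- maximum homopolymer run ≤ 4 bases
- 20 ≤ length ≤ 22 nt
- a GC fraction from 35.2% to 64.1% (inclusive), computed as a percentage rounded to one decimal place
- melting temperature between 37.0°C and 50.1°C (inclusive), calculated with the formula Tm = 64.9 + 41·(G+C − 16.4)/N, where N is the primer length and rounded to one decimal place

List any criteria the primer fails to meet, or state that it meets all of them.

Fails: GC content.

Base counts: A=9, T=5, G=3, C=3 (length 20).
homopolymer run: longest run = 4 ✓
length: length 20 ✓
GC content: GC 6/20 = 30.0%, outside 35.2–64.1% ✗
Tm: Tm = 64.9 + 41·(6 − 16.4)/20 = 43.6°C ✓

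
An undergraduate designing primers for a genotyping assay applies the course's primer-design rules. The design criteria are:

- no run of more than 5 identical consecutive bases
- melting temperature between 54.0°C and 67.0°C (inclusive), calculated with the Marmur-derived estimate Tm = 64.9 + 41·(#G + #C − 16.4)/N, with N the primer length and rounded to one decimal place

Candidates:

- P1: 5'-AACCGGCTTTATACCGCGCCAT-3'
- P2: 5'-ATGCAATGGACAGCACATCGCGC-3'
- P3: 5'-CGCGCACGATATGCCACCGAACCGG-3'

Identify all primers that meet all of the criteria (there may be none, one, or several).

P1, P2 and P3.

P1 (22 nt, A=5 T=5 G=4 C=8): longest run = 3 ✓; Tm = 64.9 + 41·(12 − 16.4)/22 = 56.7°C ✓ — passes.
P2 (23 nt, A=7 T=3 G=6 C=7): longest run = 2 ✓; Tm = 64.9 + 41·(13 − 16.4)/23 = 58.8°C ✓ — passes.
P3 (25 nt, A=6 T=2 G=7 C=10): longest run = 2 ✓; Tm = 64.9 + 41·(17 − 16.4)/25 = 65.9°C ✓ — passes.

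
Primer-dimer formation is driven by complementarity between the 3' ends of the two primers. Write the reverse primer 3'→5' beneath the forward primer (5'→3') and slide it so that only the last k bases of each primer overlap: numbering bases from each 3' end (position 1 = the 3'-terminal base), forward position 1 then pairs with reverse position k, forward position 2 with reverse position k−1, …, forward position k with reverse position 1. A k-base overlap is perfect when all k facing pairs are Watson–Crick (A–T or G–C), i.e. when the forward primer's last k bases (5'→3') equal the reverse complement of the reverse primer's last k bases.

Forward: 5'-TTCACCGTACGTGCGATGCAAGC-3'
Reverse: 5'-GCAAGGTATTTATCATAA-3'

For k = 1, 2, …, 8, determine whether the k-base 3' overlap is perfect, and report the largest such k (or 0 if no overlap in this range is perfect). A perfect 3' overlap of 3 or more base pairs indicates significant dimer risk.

Longest perfect overlap: 0 complementary base pairs; below the dimer-risk threshold (threshold 3).

Last 8 bases (5'→3') — forward …ATGCAAGC, reverse …TATCATAA.
Reverse complement of the reverse primer's last 8 bases: TTATGATA; its first k bases are the reverse complement of the reverse primer's last k bases, so a perfect k-base overlap needs the forward primer's last k bases to equal them.
Comparing (forward last k vs required): k=1: C vs T ✗; k=2: GC vs TT ✗; k=3: AGC vs TTA ✗; k=4: AAGC vs TTAT ✗; k=5: CAAGC vs TTATG ✗; k=6: GCAAGC vs TTATGA ✗; k=7: TGCAAGC vs TTATGAT ✗; k=8: ATGCAAGC vs TTATGATA ✗.
No overlap length from 1 to 8 is perfect, so the longest perfect 3' overlap is 0.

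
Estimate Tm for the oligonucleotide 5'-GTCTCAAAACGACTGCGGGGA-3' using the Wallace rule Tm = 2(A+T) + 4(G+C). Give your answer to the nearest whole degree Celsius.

66°C

Base counts: A=6, T=3, G=7, C=5 (length 21).
Tm = 2·(6+3) + 4·(7+5) = 2·9 + 4·12 = 18 + 48 = 66°C.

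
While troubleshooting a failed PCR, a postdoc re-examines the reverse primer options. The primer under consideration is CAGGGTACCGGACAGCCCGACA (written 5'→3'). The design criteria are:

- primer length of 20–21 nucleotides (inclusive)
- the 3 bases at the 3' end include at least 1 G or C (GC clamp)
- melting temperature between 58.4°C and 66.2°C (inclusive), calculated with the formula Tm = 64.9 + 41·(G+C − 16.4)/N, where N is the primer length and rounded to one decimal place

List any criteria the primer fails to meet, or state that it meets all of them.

Fails: length.

Base counts: A=6, T=1, G=7, C=8 (length 22).
length: length 22, outside 20–21 ✗
GC clamp: 3' end ACA has 1 G/C ✓
Tm: Tm = 64.9 + 41·(15 − 16.4)/22 = 62.3°C ✓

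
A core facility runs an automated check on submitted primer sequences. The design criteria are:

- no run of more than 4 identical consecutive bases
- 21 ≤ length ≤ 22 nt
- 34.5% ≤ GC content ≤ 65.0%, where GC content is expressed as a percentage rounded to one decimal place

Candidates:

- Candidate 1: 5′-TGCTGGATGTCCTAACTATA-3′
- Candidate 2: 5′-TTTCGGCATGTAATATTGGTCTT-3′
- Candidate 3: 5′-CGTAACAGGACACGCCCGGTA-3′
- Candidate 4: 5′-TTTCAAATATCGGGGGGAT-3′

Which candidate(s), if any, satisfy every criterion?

Candidate 1 (20 nt, A=5 T=7 G=4 C=4): longest run = 2 ✓; length 20, outside 21–22 ✗; GC 8/20 = 40.0% ✓ — fails.
Candidate 2 (23 nt, A=4 T=11 G=5 C=3): longest run = 3 ✓; length 23, outside 21–22 ✗; GC 8/23 = 34.8% ✓ — fails.
Candidate 3 (21 nt, A=6 T=2 G=6 C=7): longest run = 3 ✓; length 21 ✓; GC 13/21 = 61.9% ✓ — passes.
Candidate 4 (19 nt, A=5 T=6 G=6 C=2): longest run = 6, exceeds 4 ✗; length 19, outside 21–22 ✗; GC 8/19 = 42.1% ✓ — fails.

Candidate 3 only.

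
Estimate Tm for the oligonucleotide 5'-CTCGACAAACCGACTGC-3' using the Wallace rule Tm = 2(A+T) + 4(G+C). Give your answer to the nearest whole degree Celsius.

Base counts: A=5, T=2, G=3, C=7 (length 17).
Tm = 2·(5+2) + 4·(3+7) = 2·7 + 4·10 = 14 + 40 = 54°C.

54°C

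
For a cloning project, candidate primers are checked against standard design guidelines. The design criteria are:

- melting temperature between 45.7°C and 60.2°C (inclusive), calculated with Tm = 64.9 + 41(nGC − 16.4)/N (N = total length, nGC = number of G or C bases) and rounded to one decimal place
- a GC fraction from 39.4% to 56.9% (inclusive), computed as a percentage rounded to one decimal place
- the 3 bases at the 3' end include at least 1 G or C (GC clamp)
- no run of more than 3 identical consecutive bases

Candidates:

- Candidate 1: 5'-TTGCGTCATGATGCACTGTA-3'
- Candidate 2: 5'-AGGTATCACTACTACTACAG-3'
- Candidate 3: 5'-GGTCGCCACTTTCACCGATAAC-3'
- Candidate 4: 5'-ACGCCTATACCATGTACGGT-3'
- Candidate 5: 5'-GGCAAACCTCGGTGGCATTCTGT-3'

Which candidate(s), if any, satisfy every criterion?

Candidate 1, Candidate 2, Candidate 3, Candidate 4 and Candidate 5.

Candidate 1 (20 nt, A=4 T=7 G=5 C=4): Tm = 64.9 + 41·(9 − 16.4)/20 = 49.7°C ✓; GC 9/20 = 45.0% ✓; 3' end GTA has 1 G/C ✓; longest run = 2 ✓ — passes.
Candidate 2 (20 nt, A=7 T=5 G=3 C=5): Tm = 64.9 + 41·(8 − 16.4)/20 = 47.7°C ✓; GC 8/20 = 40.0% ✓; 3' end CAG has 2 G/C ✓; longest run = 2 ✓ — passes.
Candidate 3 (22 nt, A=5 T=5 G=4 C=8): Tm = 64.9 + 41·(12 − 16.4)/22 = 56.7°C ✓; GC 12/22 = 54.5% ✓; 3' end AAC has 1 G/C ✓; longest run = 3 ✓ — passes.
Candidate 4 (20 nt, A=5 T=5 G=4 C=6): Tm = 64.9 + 41·(10 − 16.4)/20 = 51.8°C ✓; GC 10/20 = 50.0% ✓; 3' end GGT has 2 G/C ✓; longest run = 2 ✓ — passes.
Candidate 5 (23 nt, A=4 T=6 G=7 C=6): Tm = 64.9 + 41·(13 − 16.4)/23 = 58.8°C ✓; GC 13/23 = 56.5% ✓; 3' end TGT has 1 G/C ✓; longest run = 3 ✓ — passes.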